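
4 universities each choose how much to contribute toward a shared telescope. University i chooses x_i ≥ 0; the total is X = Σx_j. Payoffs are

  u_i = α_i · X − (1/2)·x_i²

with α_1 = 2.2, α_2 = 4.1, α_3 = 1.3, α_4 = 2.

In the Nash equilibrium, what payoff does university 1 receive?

18.7

University i's FOC: ∂u_i/∂x_i = α_i − x_i = 0, so x_i* = α_i.
NE contributions = (2.2, 4.1, 1.3, 2); X = 9.6.
u_1 = α_1·X − ½·(x_1)² = 2.2·9.6 − ½·2.2² = 18.7.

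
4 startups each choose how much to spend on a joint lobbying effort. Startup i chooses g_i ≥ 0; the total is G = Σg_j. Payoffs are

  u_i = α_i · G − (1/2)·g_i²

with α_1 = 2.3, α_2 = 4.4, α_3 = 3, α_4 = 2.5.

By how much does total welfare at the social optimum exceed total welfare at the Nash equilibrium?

168.79

Startup i's FOC: ∂u_i/∂g_i = α_i − g_i = 0, so g_i* = α_i.
NE contributions = (2.3, 4.4, 3, 2.5); G = 12.2.
W^NE = (Σα)·G − ½Σα_i² = 12.2² − ½·39.9 = 128.89.
Planner sets g_i = Σα_j = 12.2 for every i, so G^SO = 4·12.2 = 48.8.
W^SO = (Σα)·G^SO − ½·4·(Σα)² = (4/2)·12.2² = 297.68.
Deadweight loss = W^SO − W^NE = 168.79.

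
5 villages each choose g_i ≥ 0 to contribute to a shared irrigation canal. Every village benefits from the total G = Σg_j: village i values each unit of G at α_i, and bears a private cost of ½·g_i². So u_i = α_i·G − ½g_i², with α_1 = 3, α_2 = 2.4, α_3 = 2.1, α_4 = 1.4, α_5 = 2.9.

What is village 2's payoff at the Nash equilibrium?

25.44

Village i's FOC: ∂u_i/∂g_i = α_i − g_i = 0, so g_i* = α_i.
NE contributions = (3, 2.4, 2.1, 1.4, 2.9); G = 11.8.
u_2 = α_2·G − ½·(g_2)² = 2.4·11.8 − ½·2.4² = 25.44.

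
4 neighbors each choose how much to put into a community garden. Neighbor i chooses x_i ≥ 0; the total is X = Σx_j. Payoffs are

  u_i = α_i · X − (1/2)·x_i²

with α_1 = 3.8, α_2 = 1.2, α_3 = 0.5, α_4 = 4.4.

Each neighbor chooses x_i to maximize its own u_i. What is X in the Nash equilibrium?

Neighbor i's FOC: ∂u_i/∂x_i = α_i − x_i = 0, so x_i* = α_i.
NE contributions = (3.8, 1.2, 0.5, 4.4); X = 9.9.

9.9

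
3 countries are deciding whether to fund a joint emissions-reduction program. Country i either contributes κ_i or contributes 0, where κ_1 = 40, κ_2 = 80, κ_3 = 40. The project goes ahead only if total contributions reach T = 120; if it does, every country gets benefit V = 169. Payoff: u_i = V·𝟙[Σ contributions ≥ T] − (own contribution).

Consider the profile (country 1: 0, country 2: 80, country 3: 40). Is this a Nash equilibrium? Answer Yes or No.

Yes

Total = 120 ≥ 120: provided.
Country 1 (pledges 0, payoff 169): pledging 40 → total 160, payoff 129. No gain.
Country 2 (pledges 80, payoff 89): dropping to 0 → total 40, payoff 0. No gain.
Country 3 (pledges 40, payoff 129): dropping to 0 → total 80, payoff 0. No gain.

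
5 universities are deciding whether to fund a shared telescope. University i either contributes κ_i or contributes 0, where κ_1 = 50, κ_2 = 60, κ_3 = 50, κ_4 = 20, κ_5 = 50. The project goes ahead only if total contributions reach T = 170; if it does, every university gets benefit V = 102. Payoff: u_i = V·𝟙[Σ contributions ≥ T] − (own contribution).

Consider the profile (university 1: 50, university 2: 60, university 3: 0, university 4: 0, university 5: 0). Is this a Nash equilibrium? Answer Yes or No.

Total = 110 < 170: not provided.
University 1 (pledges 50, payoff -50): dropping to 0 → total 60, payoff 0. Profitable deviation.

No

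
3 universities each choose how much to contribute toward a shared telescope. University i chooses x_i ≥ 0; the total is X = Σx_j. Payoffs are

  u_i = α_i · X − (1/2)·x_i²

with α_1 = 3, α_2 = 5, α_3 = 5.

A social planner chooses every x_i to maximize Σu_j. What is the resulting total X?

39

Planner FOC: ∂(Σu_j)/∂x_i = (Σα_j) − x_i = 0, so x_i^SO = Σα_j = 13 for every i; X^SO = 39.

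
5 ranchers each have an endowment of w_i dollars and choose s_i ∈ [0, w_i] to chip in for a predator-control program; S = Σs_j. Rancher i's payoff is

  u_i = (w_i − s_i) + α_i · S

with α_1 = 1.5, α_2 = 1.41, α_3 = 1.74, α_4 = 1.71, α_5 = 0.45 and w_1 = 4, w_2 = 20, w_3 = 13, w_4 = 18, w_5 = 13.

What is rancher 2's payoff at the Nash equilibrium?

∂u_i/∂s_i = α_i − 1, so rancher i contributes w_i if α_i > 1, else 0.
α_i > 1 for i ∈ {1, 2, 3, 4}; NE contributions (4, 20, 13, 18, 0), S = 55.
u_2 = (20 − 20) + 1.41·55 = 77.55.

77.55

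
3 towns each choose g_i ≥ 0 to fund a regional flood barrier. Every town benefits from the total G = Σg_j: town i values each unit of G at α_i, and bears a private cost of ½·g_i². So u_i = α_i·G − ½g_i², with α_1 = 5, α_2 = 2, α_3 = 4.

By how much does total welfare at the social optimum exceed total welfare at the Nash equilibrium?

83

Town i's FOC: ∂u_i/∂g_i = α_i − g_i = 0, so g_i* = α_i.
NE contributions = (5, 2, 4); G = 11.
W^NE = (Σα)·G − ½Σα_i² = 11² − ½·45 = 98.5.
Planner sets g_i = Σα_j = 11 for every i, so G^SO = 3·11 = 33.
W^SO = (Σα)·G^SO − ½·3·(Σα)² = (3/2)·11² = 181.5.
Deadweight loss = W^SO − W^NE = 83.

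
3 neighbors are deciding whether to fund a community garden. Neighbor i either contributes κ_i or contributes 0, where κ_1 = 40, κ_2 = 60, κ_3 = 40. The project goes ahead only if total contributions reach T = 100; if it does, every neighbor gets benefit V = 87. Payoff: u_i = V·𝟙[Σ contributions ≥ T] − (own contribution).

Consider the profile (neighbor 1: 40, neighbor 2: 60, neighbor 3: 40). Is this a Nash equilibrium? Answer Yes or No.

No

Total = 140 ≥ 100: provided.
Neighbor 1 (pledges 40, payoff 47): dropping to 0 → total 100, payoff 87. Profitable deviation.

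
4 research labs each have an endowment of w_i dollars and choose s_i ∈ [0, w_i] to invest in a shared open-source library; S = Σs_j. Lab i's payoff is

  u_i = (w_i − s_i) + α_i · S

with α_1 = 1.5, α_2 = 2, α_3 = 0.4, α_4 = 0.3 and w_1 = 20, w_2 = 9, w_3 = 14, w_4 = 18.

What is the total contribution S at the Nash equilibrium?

∂u_i/∂s_i = α_i − 1, so lab i contributes w_i if α_i > 1, else 0.
α_i > 1 for i ∈ {1, 2}; NE contributions (20, 9, 0, 0), S = 29.

29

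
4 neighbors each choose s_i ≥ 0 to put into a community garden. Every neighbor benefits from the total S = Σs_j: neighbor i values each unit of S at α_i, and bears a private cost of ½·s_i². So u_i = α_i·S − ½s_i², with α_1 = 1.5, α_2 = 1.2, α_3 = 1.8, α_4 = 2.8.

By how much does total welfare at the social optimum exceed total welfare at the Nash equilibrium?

Neighbor i's FOC: ∂u_i/∂s_i = α_i − s_i = 0, so s_i* = α_i.
NE contributions = (1.5, 1.2, 1.8, 2.8); S = 7.3.
W^NE = (Σα)·S − ½Σα_i² = 7.3² − ½·14.77 = 45.905.
Planner sets s_i = Σα_j = 7.3 for every i, so S^SO = 4·7.3 = 29.2.
W^SO = (Σα)·S^SO − ½·4·(Σα)² = (4/2)·7.3² = 106.58.
Deadweight loss = W^SO − W^NE = 60.675.

60.675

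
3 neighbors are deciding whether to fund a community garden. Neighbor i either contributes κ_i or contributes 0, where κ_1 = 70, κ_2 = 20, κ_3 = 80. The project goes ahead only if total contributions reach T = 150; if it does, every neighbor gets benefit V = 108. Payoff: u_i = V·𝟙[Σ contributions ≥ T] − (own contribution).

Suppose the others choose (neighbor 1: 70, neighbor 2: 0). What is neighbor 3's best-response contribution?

Others' total = 70. Contributing 80 brings total to 150 ≥ 150: gain V − κ_3 = 28.
Best response: 80.

80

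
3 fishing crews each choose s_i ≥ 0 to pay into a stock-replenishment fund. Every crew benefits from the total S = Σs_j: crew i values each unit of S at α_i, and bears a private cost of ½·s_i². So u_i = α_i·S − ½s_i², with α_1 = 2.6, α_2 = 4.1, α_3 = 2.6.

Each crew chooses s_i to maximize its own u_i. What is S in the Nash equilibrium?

9.3

Crew i's FOC: ∂u_i/∂s_i = α_i − s_i = 0, so s_i* = α_i.
NE contributions = (2.6, 4.1, 2.6); S = 9.3.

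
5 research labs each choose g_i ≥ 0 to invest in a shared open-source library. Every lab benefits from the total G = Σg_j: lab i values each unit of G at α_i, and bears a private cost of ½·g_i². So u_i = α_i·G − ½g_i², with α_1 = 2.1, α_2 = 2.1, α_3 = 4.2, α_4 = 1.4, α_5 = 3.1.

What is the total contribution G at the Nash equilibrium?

Lab i's FOC: ∂u_i/∂g_i = α_i − g_i = 0, so g_i* = α_i.
NE contributions = (2.1, 2.1, 4.2, 1.4, 3.1); G = 12.9.

12.9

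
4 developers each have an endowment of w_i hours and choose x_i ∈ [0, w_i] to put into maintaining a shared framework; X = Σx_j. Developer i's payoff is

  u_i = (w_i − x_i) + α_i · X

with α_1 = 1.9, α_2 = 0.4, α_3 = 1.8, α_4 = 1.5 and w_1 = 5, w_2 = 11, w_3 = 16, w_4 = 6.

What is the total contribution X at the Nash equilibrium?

27

∂u_i/∂x_i = α_i − 1, so developer i contributes w_i if α_i > 1, else 0.
α_i > 1 for i ∈ {1, 3, 4}; NE contributions (5, 0, 16, 6), X = 27.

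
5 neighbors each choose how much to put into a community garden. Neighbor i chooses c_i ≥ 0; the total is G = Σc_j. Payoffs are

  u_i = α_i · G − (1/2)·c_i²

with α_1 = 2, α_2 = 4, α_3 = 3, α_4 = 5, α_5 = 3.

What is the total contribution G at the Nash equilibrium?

Neighbor i's FOC: ∂u_i/∂c_i = α_i − c_i = 0, so c_i* = α_i.
NE contributions = (2, 4, 3, 5, 3); G = 17.

17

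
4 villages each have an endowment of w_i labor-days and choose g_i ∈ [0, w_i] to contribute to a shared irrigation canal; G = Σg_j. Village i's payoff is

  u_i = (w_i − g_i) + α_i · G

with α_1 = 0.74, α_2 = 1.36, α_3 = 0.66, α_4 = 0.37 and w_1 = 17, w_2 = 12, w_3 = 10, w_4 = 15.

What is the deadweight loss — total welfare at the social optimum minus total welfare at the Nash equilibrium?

∂u_i/∂g_i = α_i − 1, so village i contributes w_i if α_i > 1, else 0.
α_i > 1 for i ∈ {2}; NE contributions (0, 12, 0, 0), G = 12.
W^NE = Σw_i − G^NE + (Σα_i)·G^NE = 54 + 2.13·12 = 79.56.
Planner: ∂(Σu_j)/∂g_i = Σα_j − 1 = 2.13 > 0, so everyone contributes w_i; G^SO = 54, W^SO = 54 + 2.13·54 = 169.02.
Deadweight loss = 89.46.

89.46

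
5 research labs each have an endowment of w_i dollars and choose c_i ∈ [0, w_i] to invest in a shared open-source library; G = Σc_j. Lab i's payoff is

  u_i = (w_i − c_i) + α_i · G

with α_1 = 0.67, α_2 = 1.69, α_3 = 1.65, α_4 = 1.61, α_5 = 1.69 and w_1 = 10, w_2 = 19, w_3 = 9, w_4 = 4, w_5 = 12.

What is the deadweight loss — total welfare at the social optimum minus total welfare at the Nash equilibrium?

63.1

∂u_i/∂c_i = α_i − 1, so lab i contributes w_i if α_i > 1, else 0.
α_i > 1 for i ∈ {2, 3, 4, 5}; NE contributions (0, 19, 9, 4, 12), G = 44.
W^NE = Σw_i − G^NE + (Σα_i)·G^NE = 54 + 6.31·44 = 331.64.
Planner: ∂(Σu_j)/∂c_i = Σα_j − 1 = 6.31 > 0, so everyone contributes w_i; G^SO = 54, W^SO = 54 + 6.31·54 = 394.74.
Deadweight loss = 63.1.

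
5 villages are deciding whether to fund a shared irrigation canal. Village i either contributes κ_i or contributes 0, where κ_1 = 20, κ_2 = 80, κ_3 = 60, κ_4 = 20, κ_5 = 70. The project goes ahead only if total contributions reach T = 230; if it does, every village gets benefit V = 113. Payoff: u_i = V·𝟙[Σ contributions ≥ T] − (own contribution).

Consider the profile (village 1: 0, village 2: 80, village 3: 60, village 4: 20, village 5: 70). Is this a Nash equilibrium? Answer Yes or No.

Total = 230 ≥ 230: provided.
Village 1 (pledges 0, payoff 113): pledging 20 → total 250, payoff 93. No gain.
Village 2 (pledges 80, payoff 33): dropping to 0 → total 150, payoff 0. No gain.
Village 3 (pledges 60, payoff 53): dropping to 0 → total 170, payoff 0. No gain.
Village 4 (pledges 20, payoff 93): dropping to 0 → total 210, payoff 0. No gain.
Village 5 (pledges 70, payoff 43): dropping to 0 → total 160, payoff 0. No gain.

Yes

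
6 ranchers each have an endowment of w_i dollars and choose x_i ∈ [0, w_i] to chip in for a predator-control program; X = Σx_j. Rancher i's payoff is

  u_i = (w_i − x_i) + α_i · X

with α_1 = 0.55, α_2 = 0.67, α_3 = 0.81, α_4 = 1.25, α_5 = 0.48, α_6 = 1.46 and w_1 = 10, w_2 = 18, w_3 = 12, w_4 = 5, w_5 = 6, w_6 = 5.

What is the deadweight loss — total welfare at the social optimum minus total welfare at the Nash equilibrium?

∂u_i/∂x_i = α_i − 1, so rancher i contributes w_i if α_i > 1, else 0.
α_i > 1 for i ∈ {4, 6}; NE contributions (0, 0, 0, 5, 0, 5), X = 10.
W^NE = Σw_i − X^NE + (Σα_i)·X^NE = 56 + 4.22·10 = 98.2.
Planner: ∂(Σu_j)/∂x_i = Σα_j − 1 = 4.22 > 0, so everyone contributes w_i; X^SO = 56, W^SO = 56 + 4.22·56 = 292.32.
Deadweight loss = 194.12.

194.12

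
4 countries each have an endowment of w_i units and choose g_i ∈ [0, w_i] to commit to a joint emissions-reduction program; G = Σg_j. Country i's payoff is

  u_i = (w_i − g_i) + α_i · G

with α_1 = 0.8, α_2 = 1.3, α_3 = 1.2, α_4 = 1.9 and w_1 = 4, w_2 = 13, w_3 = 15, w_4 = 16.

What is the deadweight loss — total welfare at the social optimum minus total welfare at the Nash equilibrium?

16.8

∂u_i/∂g_i = α_i − 1, so country i contributes w_i if α_i > 1, else 0.
α_i > 1 for i ∈ {2, 3, 4}; NE contributions (0, 13, 15, 16), G = 44.
W^NE = Σw_i − G^NE + (Σα_i)·G^NE = 48 + 4.2·44 = 232.8.
Planner: ∂(Σu_j)/∂g_i = Σα_j − 1 = 4.2 > 0, so everyone contributes w_i; G^SO = 48, W^SO = 48 + 4.2·48 = 249.6.
Deadweight loss = 16.8.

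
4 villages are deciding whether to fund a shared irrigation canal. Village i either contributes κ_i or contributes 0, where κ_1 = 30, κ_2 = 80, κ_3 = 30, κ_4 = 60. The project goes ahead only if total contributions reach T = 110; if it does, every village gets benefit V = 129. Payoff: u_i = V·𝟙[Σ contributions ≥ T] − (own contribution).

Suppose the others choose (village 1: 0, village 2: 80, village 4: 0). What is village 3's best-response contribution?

Others' total = 80. Contributing 30 brings total to 110 ≥ 110: gain V − κ_3 = 99.
Best response: 30.

30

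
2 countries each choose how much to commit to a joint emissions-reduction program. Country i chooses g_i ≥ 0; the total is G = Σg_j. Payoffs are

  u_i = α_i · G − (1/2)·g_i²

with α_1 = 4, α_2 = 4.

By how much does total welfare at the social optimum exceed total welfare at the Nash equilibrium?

16

Country i's FOC: ∂u_i/∂g_i = α_i − g_i = 0, so g_i* = α_i.
NE contributions = (4, 4); G = 8.
W^NE = (Σα)·G − ½Σα_i² = 8² − ½·32 = 48.
Planner sets g_i = Σα_j = 8 for every i, so G^SO = 2·8 = 16.
W^SO = (Σα)·G^SO − ½·2·(Σα)² = (2/2)·8² = 64.
Deadweight loss = W^SO − W^NE = 16.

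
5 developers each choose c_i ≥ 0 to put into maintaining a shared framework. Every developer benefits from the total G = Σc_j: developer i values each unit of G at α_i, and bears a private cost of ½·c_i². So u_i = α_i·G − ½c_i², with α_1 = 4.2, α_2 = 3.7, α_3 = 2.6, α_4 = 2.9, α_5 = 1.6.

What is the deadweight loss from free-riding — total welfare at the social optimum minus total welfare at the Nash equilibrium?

362.03

Developer i's FOC: ∂u_i/∂c_i = α_i − c_i = 0, so c_i* = α_i.
NE contributions = (4.2, 3.7, 2.6, 2.9, 1.6); G = 15.
W^NE = (Σα)·G − ½Σα_i² = 15² − ½·49.06 = 200.47.
Planner sets c_i = Σα_j = 15 for every i, so G^SO = 5·15 = 75.
W^SO = (Σα)·G^SO − ½·5·(Σα)² = (5/2)·15² = 562.5.
Deadweight loss = W^SO − W^NE = 362.03.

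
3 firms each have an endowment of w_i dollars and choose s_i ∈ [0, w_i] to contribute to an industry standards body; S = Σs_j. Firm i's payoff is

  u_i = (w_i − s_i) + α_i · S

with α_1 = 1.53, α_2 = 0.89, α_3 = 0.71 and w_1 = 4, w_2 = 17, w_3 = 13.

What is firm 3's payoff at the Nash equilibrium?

15.84

∂u_i/∂s_i = α_i − 1, so firm i contributes w_i if α_i > 1, else 0.
α_i > 1 for i ∈ {1}; NE contributions (4, 0, 0), S = 4.
u_3 = (13 − 0) + 0.71·4 = 15.84.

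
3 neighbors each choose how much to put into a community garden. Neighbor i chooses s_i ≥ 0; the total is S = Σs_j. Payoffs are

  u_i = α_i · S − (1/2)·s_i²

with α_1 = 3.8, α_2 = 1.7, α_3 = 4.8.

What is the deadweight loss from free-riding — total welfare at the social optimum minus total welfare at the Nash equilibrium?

73.23

Neighbor i's FOC: ∂u_i/∂s_i = α_i − s_i = 0, so s_i* = α_i.
NE contributions = (3.8, 1.7, 4.8); S = 10.3.
W^NE = (Σα)·S − ½Σα_i² = 10.3² − ½·40.37 = 85.905.
Planner sets s_i = Σα_j = 10.3 for every i, so S^SO = 3·10.3 = 30.9.
W^SO = (Σα)·S^SO − ½·3·(Σα)² = (3/2)·10.3² = 159.135.
Deadweight loss = W^SO − W^NE = 73.23.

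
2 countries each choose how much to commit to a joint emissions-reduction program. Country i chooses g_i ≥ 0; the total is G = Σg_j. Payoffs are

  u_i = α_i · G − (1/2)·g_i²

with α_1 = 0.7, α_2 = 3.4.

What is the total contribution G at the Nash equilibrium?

Country i's FOC: ∂u_i/∂g_i = α_i − g_i = 0, so g_i* = α_i.
NE contributions = (0.7, 3.4); G = 4.1.

4.1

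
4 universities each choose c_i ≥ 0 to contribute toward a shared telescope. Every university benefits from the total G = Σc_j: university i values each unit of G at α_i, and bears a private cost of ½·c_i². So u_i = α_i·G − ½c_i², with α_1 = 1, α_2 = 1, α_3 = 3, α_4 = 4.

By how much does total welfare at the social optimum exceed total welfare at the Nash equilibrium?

University i's FOC: ∂u_i/∂c_i = α_i − c_i = 0, so c_i* = α_i.
NE contributions = (1, 1, 3, 4); G = 9.
W^NE = (Σα)·G − ½Σα_i² = 9² − ½·27 = 67.5.
Planner sets c_i = Σα_j = 9 for every i, so G^SO = 4·9 = 36.
W^SO = (Σα)·G^SO − ½·4·(Σα)² = (4/2)·9² = 162.
Deadweight loss = W^SO − W^NE = 94.5.

94.5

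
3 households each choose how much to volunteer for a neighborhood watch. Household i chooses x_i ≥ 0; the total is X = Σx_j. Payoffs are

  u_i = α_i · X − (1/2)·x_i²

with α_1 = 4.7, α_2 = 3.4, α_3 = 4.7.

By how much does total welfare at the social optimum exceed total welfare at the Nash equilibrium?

Household i's FOC: ∂u_i/∂x_i = α_i − x_i = 0, so x_i* = α_i.
NE contributions = (4.7, 3.4, 4.7); X = 12.8.
W^NE = (Σα)·X − ½Σα_i² = 12.8² − ½·55.74 = 135.97.
Planner sets x_i = Σα_j = 12.8 for every i, so X^SO = 3·12.8 = 38.4.
W^SO = (Σα)·X^SO − ½·3·(Σα)² = (3/2)·12.8² = 245.76.
Deadweight loss = W^SO − W^NE = 109.79.

109.79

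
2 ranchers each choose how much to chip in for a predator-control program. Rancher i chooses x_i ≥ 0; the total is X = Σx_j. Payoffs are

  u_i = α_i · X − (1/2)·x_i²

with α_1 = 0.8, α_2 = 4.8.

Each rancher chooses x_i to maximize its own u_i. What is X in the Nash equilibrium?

5.6

Rancher i's FOC: ∂u_i/∂x_i = α_i − x_i = 0, so x_i* = α_i.
NE contributions = (0.8, 4.8); X = 5.6.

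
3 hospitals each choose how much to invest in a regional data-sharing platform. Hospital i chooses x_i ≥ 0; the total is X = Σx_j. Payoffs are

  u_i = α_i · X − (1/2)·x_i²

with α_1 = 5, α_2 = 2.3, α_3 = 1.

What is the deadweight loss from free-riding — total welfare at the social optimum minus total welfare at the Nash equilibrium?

50.09

Hospital i's FOC: ∂u_i/∂x_i = α_i − x_i = 0, so x_i* = α_i.
NE contributions = (5, 2.3, 1); X = 8.3.
W^NE = (Σα)·X − ½Σα_i² = 8.3² − ½·31.29 = 53.245.
Planner sets x_i = Σα_j = 8.3 for every i, so X^SO = 3·8.3 = 24.9.
W^SO = (Σα)·X^SO − ½·3·(Σα)² = (3/2)·8.3² = 103.335.
Deadweight loss = W^SO − W^NE = 50.09.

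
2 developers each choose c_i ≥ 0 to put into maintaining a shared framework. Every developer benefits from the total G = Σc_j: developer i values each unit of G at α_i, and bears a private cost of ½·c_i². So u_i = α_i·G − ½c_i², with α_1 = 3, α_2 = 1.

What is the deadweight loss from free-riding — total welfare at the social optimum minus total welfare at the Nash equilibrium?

Developer i's FOC: ∂u_i/∂c_i = α_i − c_i = 0, so c_i* = α_i.
NE contributions = (3, 1); G = 4.
W^NE = (Σα)·G − ½Σα_i² = 4² − ½·10 = 11.
Planner sets c_i = Σα_j = 4 for every i, so G^SO = 2·4 = 8.
W^SO = (Σα)·G^SO − ½·2·(Σα)² = (2/2)·4² = 16.
Deadweight loss = W^SO − W^NE = 5.

5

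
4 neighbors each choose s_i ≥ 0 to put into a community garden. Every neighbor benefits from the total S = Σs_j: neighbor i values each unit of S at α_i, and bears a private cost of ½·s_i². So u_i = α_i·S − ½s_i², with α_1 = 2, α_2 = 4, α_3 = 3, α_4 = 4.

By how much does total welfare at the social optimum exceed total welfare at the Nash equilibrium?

Neighbor i's FOC: ∂u_i/∂s_i = α_i − s_i = 0, so s_i* = α_i.
NE contributions = (2, 4, 3, 4); S = 13.
W^NE = (Σα)·S − ½Σα_i² = 13² − ½·45 = 146.5.
Planner sets s_i = Σα_j = 13 for every i, so S^SO = 4·13 = 52.
W^SO = (Σα)·S^SO − ½·4·(Σα)² = (4/2)·13² = 338.
Deadweight loss = W^SO − W^NE = 191.5.

191.5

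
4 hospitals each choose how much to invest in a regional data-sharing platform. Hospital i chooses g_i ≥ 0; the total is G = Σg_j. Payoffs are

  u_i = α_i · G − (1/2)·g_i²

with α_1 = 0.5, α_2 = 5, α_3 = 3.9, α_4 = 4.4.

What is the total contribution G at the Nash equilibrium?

13.8

Hospital i's FOC: ∂u_i/∂g_i = α_i − g_i = 0, so g_i* = α_i.
NE contributions = (0.5, 5, 3.9, 4.4); G = 13.8.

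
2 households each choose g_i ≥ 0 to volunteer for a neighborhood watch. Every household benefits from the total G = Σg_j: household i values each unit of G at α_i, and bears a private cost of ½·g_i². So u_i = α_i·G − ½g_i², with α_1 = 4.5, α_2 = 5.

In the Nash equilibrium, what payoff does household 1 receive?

32.625

Household i's FOC: ∂u_i/∂g_i = α_i − g_i = 0, so g_i* = α_i.
NE contributions = (4.5, 5); G = 9.5.
u_1 = α_1·G − ½·(g_1)² = 4.5·9.5 − ½·4.5² = 32.625.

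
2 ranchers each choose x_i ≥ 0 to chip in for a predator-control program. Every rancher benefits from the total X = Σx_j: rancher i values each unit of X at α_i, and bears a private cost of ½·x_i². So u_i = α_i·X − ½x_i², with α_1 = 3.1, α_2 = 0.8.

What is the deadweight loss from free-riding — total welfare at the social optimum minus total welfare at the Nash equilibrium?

5.125

Rancher i's FOC: ∂u_i/∂x_i = α_i − x_i = 0, so x_i* = α_i.
NE contributions = (3.1, 0.8); X = 3.9.
W^NE = (Σα)·X − ½Σα_i² = 3.9² − ½·10.25 = 10.085.
Planner sets x_i = Σα_j = 3.9 for every i, so X^SO = 2·3.9 = 7.8.
W^SO = (Σα)·X^SO − ½·2·(Σα)² = (2/2)·3.9² = 15.21.
Deadweight loss = W^SO − W^NE = 5.125.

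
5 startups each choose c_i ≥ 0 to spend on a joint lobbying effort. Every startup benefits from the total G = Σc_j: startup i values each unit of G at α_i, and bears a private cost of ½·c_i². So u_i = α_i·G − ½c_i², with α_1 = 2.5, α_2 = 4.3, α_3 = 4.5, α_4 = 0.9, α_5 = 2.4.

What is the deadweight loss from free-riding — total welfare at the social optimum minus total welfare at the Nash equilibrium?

Startup i's FOC: ∂u_i/∂c_i = α_i − c_i = 0, so c_i* = α_i.
NE contributions = (2.5, 4.3, 4.5, 0.9, 2.4); G = 14.6.
W^NE = (Σα)·G − ½Σα_i² = 14.6² − ½·51.56 = 187.38.
Planner sets c_i = Σα_j = 14.6 for every i, so G^SO = 5·14.6 = 73.
W^SO = (Σα)·G^SO − ½·5·(Σα)² = (5/2)·14.6² = 532.9.
Deadweight loss = W^SO − W^NE = 345.52.

345.52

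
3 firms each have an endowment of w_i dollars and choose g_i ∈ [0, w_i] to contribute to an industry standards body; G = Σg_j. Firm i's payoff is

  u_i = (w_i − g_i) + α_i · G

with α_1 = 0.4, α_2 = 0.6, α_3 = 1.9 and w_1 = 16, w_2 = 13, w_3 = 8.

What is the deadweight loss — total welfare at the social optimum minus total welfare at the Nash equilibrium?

∂u_i/∂g_i = α_i − 1, so firm i contributes w_i if α_i > 1, else 0.
α_i > 1 for i ∈ {3}; NE contributions (0, 0, 8), G = 8.
W^NE = Σw_i − G^NE + (Σα_i)·G^NE = 37 + 1.9·8 = 52.2.
Planner: ∂(Σu_j)/∂g_i = Σα_j − 1 = 1.9 > 0, so everyone contributes w_i; G^SO = 37, W^SO = 37 + 1.9·37 = 107.3.
Deadweight loss = 55.1.

55.1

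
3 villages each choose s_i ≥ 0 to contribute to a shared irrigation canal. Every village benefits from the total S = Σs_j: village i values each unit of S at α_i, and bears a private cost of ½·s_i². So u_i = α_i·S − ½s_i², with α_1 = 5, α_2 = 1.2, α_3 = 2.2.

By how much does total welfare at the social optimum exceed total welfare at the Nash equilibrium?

50.92

Village i's FOC: ∂u_i/∂s_i = α_i − s_i = 0, so s_i* = α_i.
NE contributions = (5, 1.2, 2.2); S = 8.4.
W^NE = (Σα)·S − ½Σα_i² = 8.4² − ½·31.28 = 54.92.
Planner sets s_i = Σα_j = 8.4 for every i, so S^SO = 3·8.4 = 25.2.
W^SO = (Σα)·S^SO − ½·3·(Σα)² = (3/2)·8.4² = 105.84.
Deadweight loss = W^SO − W^NE = 50.92.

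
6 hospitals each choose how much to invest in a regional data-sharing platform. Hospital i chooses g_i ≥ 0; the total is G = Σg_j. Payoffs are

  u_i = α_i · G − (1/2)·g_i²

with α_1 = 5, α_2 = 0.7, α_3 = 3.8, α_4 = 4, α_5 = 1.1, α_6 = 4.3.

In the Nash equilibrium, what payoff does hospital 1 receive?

Hospital i's FOC: ∂u_i/∂g_i = α_i − g_i = 0, so g_i* = α_i.
NE contributions = (5, 0.7, 3.8, 4, 1.1, 4.3); G = 18.9.
u_1 = α_1·G − ½·(g_1)² = 5·18.9 − ½·5² = 82.

82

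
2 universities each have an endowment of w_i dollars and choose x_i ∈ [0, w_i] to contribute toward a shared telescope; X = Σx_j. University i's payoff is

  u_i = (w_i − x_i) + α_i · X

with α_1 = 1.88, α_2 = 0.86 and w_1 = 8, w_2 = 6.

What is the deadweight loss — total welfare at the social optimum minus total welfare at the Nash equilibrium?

∂u_i/∂x_i = α_i − 1, so university i contributes w_i if α_i > 1, else 0.
α_i > 1 for i ∈ {1}; NE contributions (8, 0), X = 8.
W^NE = Σw_i − X^NE + (Σα_i)·X^NE = 14 + 1.74·8 = 27.92.
Planner: ∂(Σu_j)/∂x_i = Σα_j − 1 = 1.74 > 0, so everyone contributes w_i; X^SO = 14, W^SO = 14 + 1.74·14 = 38.36.
Deadweight loss = 10.44.

10.44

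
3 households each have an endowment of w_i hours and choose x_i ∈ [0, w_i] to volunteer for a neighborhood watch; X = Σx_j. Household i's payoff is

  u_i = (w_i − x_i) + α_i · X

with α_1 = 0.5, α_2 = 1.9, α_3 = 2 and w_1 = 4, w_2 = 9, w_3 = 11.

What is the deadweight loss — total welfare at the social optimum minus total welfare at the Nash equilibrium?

13.6

∂u_i/∂x_i = α_i − 1, so household i contributes w_i if α_i > 1, else 0.
α_i > 1 for i ∈ {2, 3}; NE contributions (0, 9, 11), X = 20.
W^NE = Σw_i − X^NE + (Σα_i)·X^NE = 24 + 3.4·20 = 92.
Planner: ∂(Σu_j)/∂x_i = Σα_j − 1 = 3.4 > 0, so everyone contributes w_i; X^SO = 24, W^SO = 24 + 3.4·24 = 105.6.
Deadweight loss = 13.6.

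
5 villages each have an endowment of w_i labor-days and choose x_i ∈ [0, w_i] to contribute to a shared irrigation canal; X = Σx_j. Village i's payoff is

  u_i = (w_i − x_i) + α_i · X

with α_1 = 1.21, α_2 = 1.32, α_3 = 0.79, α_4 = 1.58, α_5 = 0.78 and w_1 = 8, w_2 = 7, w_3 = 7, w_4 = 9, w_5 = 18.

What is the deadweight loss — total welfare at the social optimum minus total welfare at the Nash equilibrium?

∂u_i/∂x_i = α_i − 1, so village i contributes w_i if α_i > 1, else 0.
α_i > 1 for i ∈ {1, 2, 4}; NE contributions (8, 7, 0, 9, 0), X = 24.
W^NE = Σw_i − X^NE + (Σα_i)·X^NE = 49 + 4.68·24 = 161.32.
Planner: ∂(Σu_j)/∂x_i = Σα_j − 1 = 4.68 > 0, so everyone contributes w_i; X^SO = 49, W^SO = 49 + 4.68·49 = 278.32.
Deadweight loss = 117.

117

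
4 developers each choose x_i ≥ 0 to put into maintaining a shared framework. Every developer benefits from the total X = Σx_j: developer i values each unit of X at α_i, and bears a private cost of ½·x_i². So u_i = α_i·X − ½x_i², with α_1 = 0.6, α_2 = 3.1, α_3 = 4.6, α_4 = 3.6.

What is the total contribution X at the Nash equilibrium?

Developer i's FOC: ∂u_i/∂x_i = α_i − x_i = 0, so x_i* = α_i.
NE contributions = (0.6, 3.1, 4.6, 3.6); X = 11.9.

11.9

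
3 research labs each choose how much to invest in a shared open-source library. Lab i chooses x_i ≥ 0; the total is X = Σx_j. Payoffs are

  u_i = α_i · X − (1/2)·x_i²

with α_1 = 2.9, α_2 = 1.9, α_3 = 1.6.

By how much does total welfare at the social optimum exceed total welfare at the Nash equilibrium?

Lab i's FOC: ∂u_i/∂x_i = α_i − x_i = 0, so x_i* = α_i.
NE contributions = (2.9, 1.9, 1.6); X = 6.4.
W^NE = (Σα)·X − ½Σα_i² = 6.4² − ½·14.58 = 33.67.
Planner sets x_i = Σα_j = 6.4 for every i, so X^SO = 3·6.4 = 19.2.
W^SO = (Σα)·X^SO − ½·3·(Σα)² = (3/2)·6.4² = 61.44.
Deadweight loss = W^SO − W^NE = 27.77.

27.77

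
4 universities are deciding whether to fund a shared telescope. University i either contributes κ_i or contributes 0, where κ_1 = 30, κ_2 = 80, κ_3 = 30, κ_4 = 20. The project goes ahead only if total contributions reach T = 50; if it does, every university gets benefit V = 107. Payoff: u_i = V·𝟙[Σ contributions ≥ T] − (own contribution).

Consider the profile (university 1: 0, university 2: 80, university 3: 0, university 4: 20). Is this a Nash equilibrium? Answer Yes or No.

Total = 100 ≥ 50: provided.
University 1 (pledges 0, payoff 107): pledging 30 → total 130, payoff 77. No gain.
University 2 (pledges 80, payoff 27): dropping to 0 → total 20, payoff 0. No gain.
University 3 (pledges 0, payoff 107): pledging 30 → total 130, payoff 77. No gain.
University 4 (pledges 20, payoff 87): dropping to 0 → total 80, payoff 107. Profitable deviation.

No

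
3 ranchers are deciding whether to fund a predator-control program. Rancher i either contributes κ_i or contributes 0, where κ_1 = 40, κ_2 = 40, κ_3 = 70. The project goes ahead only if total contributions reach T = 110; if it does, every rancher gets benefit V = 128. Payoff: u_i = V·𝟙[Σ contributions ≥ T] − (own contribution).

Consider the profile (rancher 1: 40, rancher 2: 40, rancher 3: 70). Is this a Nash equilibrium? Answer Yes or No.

No

Total = 150 ≥ 110: provided.
Rancher 1 (pledges 40, payoff 88): dropping to 0 → total 110, payoff 128. Profitable deviation.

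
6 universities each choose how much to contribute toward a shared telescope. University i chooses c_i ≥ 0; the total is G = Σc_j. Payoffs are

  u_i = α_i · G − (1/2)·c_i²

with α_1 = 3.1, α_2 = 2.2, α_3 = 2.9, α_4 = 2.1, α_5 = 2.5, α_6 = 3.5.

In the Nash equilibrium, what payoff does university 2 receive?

University i's FOC: ∂u_i/∂c_i = α_i − c_i = 0, so c_i* = α_i.
NE contributions = (3.1, 2.2, 2.9, 2.1, 2.5, 3.5); G = 16.3.
u_2 = α_2·G − ½·(c_2)² = 2.2·16.3 − ½·2.2² = 33.44.

33.44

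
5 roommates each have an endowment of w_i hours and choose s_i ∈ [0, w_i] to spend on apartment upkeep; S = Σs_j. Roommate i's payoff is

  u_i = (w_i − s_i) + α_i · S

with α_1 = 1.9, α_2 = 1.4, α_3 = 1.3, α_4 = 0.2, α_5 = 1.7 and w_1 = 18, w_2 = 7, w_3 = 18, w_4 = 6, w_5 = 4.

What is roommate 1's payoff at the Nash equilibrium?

∂u_i/∂s_i = α_i − 1, so roommate i contributes w_i if α_i > 1, else 0.
α_i > 1 for i ∈ {1, 2, 3, 5}; NE contributions (18, 7, 18, 0, 4), S = 47.
u_1 = (18 − 18) + 1.9·47 = 89.3.

89.3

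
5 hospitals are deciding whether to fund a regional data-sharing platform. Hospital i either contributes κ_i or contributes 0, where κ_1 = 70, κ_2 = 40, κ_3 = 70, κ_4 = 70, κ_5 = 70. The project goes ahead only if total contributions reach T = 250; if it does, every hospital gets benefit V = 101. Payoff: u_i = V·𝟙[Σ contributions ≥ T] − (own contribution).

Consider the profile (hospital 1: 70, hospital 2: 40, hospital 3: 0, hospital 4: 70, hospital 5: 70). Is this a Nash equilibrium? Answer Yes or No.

Yes

Total = 250 ≥ 250: provided.
Hospital 1 (pledges 70, payoff 31): dropping to 0 → total 180, payoff 0. No gain.
Hospital 2 (pledges 40, payoff 61): dropping to 0 → total 210, payoff 0. No gain.
Hospital 3 (pledges 0, payoff 101): pledging 70 → total 320, payoff 31. No gain.
Hospital 4 (pledges 70, payoff 31): dropping to 0 → total 180, payoff 0. No gain.
Hospital 5 (pledges 70, payoff 31): dropping to 0 → total 180, payoff 0. No gain.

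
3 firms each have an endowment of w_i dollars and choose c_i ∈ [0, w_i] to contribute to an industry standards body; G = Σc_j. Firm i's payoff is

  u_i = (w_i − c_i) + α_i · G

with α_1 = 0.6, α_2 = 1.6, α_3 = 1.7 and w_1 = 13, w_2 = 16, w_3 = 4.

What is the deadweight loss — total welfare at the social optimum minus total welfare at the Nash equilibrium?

37.7

∂u_i/∂c_i = α_i − 1, so firm i contributes w_i if α_i > 1, else 0.
α_i > 1 for i ∈ {2, 3}; NE contributions (0, 16, 4), G = 20.
W^NE = Σw_i − G^NE + (Σα_i)·G^NE = 33 + 2.9·20 = 91.
Planner: ∂(Σu_j)/∂c_i = Σα_j − 1 = 2.9 > 0, so everyone contributes w_i; G^SO = 33, W^SO = 33 + 2.9·33 = 128.7.
Deadweight loss = 37.7.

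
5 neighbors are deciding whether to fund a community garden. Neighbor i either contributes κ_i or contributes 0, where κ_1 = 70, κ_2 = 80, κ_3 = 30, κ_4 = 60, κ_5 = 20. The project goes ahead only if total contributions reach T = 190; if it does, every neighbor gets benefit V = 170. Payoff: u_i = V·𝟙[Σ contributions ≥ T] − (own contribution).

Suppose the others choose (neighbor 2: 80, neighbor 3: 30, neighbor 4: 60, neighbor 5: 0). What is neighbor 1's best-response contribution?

Others' total = 170. Contributing 70 brings total to 240 ≥ 190: gain V − κ_1 = 100.
Best response: 70.

70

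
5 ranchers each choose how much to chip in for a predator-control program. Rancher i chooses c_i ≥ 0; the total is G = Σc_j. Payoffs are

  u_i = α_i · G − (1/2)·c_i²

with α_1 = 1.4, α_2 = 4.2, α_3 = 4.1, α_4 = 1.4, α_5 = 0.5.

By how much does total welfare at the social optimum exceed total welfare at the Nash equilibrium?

221.15

Rancher i's FOC: ∂u_i/∂c_i = α_i − c_i = 0, so c_i* = α_i.
NE contributions = (1.4, 4.2, 4.1, 1.4, 0.5); G = 11.6.
W^NE = (Σα)·G − ½Σα_i² = 11.6² − ½·38.62 = 115.25.
Planner sets c_i = Σα_j = 11.6 for every i, so G^SO = 5·11.6 = 58.
W^SO = (Σα)·G^SO − ½·5·(Σα)² = (5/2)·11.6² = 336.4.
Deadweight loss = W^SO − W^NE = 221.15.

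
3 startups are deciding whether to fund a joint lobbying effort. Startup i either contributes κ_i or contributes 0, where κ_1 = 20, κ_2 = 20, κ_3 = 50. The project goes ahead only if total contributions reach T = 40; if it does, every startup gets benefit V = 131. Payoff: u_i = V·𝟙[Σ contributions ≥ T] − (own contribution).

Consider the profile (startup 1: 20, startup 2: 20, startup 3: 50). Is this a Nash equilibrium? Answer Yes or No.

Total = 90 ≥ 40: provided.
Startup 1 (pledges 20, payoff 111): dropping to 0 → total 70, payoff 131. Profitable deviation.

No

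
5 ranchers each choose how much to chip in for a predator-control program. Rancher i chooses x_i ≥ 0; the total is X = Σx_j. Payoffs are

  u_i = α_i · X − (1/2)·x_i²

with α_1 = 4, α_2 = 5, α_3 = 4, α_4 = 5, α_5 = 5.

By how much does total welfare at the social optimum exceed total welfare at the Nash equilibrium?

Rancher i's FOC: ∂u_i/∂x_i = α_i − x_i = 0, so x_i* = α_i.
NE contributions = (4, 5, 4, 5, 5); X = 23.
W^NE = (Σα)·X − ½Σα_i² = 23² − ½·107 = 475.5.
Planner sets x_i = Σα_j = 23 for every i, so X^SO = 5·23 = 115.
W^SO = (Σα)·X^SO − ½·5·(Σα)² = (5/2)·23² = 1322.5.
Deadweight loss = W^SO − W^NE = 847.

847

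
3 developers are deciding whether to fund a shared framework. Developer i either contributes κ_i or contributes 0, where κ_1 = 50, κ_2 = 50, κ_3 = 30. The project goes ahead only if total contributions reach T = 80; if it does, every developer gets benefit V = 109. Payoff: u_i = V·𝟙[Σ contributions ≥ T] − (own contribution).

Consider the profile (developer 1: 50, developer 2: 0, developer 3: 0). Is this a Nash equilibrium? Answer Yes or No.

No

Total = 50 < 80: not provided.
Developer 1 (pledges 50, payoff -50): dropping to 0 → total 0, payoff 0. Profitable deviation.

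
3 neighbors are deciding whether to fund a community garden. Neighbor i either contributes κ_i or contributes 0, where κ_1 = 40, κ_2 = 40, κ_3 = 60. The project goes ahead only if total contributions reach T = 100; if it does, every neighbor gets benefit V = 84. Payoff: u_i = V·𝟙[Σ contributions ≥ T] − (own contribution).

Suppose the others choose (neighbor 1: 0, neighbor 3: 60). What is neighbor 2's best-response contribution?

Others' total = 60. Contributing 40 brings total to 100 ≥ 100: gain V − κ_2 = 44.
Best response: 40.

40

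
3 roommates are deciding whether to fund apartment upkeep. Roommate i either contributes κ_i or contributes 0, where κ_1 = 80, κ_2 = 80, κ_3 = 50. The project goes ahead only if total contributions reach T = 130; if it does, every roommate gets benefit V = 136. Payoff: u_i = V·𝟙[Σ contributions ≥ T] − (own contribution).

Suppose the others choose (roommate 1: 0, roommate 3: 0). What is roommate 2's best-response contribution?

0

Others' total = 0. Even contributing 80 gives 80 < 130: no benefit either way.
Best response: 0.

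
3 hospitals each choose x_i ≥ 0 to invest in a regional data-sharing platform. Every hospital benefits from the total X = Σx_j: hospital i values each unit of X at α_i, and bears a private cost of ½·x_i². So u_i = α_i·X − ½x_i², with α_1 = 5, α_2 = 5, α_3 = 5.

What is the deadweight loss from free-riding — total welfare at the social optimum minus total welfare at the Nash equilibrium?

150

Hospital i's FOC: ∂u_i/∂x_i = α_i − x_i = 0, so x_i* = α_i.
NE contributions = (5, 5, 5); X = 15.
W^NE = (Σα)·X − ½Σα_i² = 15² − ½·75 = 187.5.
Planner sets x_i = Σα_j = 15 for every i, so X^SO = 3·15 = 45.
W^SO = (Σα)·X^SO − ½·3·(Σα)² = (3/2)·15² = 337.5.
Deadweight loss = W^SO − W^NE = 150.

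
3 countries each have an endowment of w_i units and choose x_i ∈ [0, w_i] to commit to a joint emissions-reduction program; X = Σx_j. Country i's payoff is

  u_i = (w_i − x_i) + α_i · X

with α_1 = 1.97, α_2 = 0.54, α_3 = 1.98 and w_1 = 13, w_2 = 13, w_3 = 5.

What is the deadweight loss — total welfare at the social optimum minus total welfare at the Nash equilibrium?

45.37

∂u_i/∂x_i = α_i − 1, so country i contributes w_i if α_i > 1, else 0.
α_i > 1 for i ∈ {1, 3}; NE contributions (13, 0, 5), X = 18.
W^NE = Σw_i − X^NE + (Σα_i)·X^NE = 31 + 3.49·18 = 93.82.
Planner: ∂(Σu_j)/∂x_i = Σα_j − 1 = 3.49 > 0, so everyone contributes w_i; X^SO = 31, W^SO = 31 + 3.49·31 = 139.19.
Deadweight loss = 45.37.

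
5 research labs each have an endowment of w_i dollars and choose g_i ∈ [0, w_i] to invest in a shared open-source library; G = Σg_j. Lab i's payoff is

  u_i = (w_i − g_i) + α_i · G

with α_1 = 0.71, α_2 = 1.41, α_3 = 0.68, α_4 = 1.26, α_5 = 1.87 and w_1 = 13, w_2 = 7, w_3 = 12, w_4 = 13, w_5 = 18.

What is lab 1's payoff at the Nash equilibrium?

39.98

∂u_i/∂g_i = α_i − 1, so lab i contributes w_i if α_i > 1, else 0.
α_i > 1 for i ∈ {2, 4, 5}; NE contributions (0, 7, 0, 13, 18), G = 38.
u_1 = (13 − 0) + 0.71·38 = 39.98.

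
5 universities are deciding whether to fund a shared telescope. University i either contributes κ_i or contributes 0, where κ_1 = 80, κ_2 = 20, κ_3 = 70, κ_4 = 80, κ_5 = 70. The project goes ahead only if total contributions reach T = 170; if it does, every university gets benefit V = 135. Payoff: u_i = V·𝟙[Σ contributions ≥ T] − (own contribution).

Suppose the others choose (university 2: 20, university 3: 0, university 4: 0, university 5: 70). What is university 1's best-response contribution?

Others' total = 90. Contributing 80 brings total to 170 ≥ 170: gain V − κ_1 = 55.
Best response: 80.

80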